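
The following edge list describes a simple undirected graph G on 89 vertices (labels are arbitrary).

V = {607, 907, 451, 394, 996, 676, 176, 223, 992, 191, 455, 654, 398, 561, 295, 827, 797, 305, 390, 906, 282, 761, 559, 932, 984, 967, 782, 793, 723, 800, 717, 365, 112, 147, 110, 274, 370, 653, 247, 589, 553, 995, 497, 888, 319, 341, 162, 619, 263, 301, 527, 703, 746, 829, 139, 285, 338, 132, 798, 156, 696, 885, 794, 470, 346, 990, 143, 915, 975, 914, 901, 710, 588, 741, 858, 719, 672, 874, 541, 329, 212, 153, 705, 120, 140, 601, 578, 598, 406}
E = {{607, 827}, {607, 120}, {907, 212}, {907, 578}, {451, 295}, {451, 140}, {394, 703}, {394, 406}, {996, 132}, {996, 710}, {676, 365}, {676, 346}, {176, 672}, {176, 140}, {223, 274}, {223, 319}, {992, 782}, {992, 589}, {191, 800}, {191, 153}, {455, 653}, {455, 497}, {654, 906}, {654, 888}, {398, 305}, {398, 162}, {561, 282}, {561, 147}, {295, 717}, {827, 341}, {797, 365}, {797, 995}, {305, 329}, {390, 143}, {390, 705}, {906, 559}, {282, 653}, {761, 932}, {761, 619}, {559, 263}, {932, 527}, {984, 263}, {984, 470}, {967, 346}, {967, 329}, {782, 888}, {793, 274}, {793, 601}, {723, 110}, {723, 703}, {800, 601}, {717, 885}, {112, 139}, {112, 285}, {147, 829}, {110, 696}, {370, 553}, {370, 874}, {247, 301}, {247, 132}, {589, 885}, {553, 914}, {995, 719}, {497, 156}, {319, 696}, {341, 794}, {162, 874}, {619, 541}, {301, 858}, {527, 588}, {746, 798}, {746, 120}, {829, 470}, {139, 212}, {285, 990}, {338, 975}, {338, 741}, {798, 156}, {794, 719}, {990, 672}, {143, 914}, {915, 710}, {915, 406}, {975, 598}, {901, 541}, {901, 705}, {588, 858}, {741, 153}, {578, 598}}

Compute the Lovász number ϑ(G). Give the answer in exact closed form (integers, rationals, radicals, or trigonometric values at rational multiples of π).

Vertex 147 has 2 neighbors: 561, 829.
Vertex 984 has 2 neighbors: 263, 470.
deg(782) = 2; N(782) = {992, 888}.
N(588) = {527, 858}, |N(588)| = 2.
89-vertex 2-regular graph: this is C_{89}, the 89-cycle.
Distinct eigenvalues (to 3 d.p.): [2.0, 1.995, 1.98, 1.955, 1.921, 1.877, 1.823, 1.761, 1.689, 1.61, 1.522, 1.427, 1.324, 1.215, 1.1, 0.98, 0.854, 0.724, 0.591, 0.455, 0.316, 0.176, 0.035, -0.106, -0.246, -0.386, -0.523, -0.658, -0.79, -0.917, -1.04, -1.158, -1.27, -1.376, -1.475, -1.567, -1.651, -1.726, -1.793, -1.851, -1.9, -1.939, -1.969, -1.989, -1.999].
λ_max=2, λ_min=-2*cos(pi/89); ϑ = −89·λ_min/(λ_max−λ_min) = 89*cos(pi/89)/(cos(pi/89) + 1).
≈ 44.4861353 (to 7 d.p.).
Sandwich: α(G)=44 ≤ ϑ(G)=89*cos(pi/89)/(cos(pi/89) + 1) ≤ χ(Ḡ)=45 (both strict).

89*cos(pi/89)/(cos(pi/89) + 1)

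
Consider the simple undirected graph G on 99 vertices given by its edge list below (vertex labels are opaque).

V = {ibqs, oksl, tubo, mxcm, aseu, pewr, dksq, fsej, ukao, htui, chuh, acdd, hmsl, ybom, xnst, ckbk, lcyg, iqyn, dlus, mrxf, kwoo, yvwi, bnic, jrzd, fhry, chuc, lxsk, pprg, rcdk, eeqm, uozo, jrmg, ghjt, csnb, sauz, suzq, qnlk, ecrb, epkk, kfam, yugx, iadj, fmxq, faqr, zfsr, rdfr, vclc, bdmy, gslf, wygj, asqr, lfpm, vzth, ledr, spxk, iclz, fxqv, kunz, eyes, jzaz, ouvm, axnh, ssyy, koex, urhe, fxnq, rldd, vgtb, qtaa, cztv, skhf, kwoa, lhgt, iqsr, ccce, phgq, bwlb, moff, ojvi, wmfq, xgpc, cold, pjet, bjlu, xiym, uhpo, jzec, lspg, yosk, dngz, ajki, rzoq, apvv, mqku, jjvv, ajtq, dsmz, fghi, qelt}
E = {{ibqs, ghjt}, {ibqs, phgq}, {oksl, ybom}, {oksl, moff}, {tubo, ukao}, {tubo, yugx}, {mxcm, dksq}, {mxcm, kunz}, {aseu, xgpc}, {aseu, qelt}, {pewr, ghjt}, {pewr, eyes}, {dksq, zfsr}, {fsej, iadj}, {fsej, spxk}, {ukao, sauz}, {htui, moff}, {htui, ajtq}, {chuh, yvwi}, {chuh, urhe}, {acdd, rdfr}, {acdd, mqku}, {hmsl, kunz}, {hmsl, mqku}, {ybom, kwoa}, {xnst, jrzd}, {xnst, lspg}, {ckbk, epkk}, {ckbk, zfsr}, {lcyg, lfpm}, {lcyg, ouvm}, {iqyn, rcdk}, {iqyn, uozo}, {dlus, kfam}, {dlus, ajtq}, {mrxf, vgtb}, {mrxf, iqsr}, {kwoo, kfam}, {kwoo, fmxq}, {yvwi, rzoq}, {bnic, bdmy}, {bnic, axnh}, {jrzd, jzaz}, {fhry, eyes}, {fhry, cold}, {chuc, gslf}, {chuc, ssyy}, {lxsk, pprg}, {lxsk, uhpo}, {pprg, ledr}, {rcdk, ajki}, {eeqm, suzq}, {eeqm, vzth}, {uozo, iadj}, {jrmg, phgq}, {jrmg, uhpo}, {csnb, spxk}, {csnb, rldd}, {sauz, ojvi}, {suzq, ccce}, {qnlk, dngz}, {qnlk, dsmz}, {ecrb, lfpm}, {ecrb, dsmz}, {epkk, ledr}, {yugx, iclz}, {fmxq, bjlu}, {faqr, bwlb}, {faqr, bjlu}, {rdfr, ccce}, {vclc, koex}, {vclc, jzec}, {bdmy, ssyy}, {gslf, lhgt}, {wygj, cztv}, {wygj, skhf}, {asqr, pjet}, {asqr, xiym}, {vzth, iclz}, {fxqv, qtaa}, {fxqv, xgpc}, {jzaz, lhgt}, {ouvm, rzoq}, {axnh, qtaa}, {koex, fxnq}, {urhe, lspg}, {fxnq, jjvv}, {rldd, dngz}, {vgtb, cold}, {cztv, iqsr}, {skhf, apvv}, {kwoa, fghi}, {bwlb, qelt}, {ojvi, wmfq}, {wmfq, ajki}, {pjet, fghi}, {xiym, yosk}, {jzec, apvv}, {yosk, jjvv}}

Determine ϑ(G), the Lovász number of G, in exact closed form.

N(uhpo) = {lxsk, jrmg}, |N(uhpo)| = 2.
Vertex jzaz has 2 neighbors: jrzd, lhgt.
deg(pewr) = 2; N(pewr) = {ghjt, eyes}.
deg(ecrb) = 2; N(ecrb) = {lfpm, dsmz}.
deg(v) = 2 for all v (|V|=99); the odd cycle C_{99}.
spec(A) ≈ [2.0, 1.99597, 1.98391, 1.96386, 1.9359, 1.90014, 1.85674, 1.80585, 1.7477, 1.68251, 1.61054, 1.53209, 1.44747, 1.35702, 1.26111, 1.16011, 1.05445, 0.94454, 0.83083, 0.71377, 0.59384, 0.47152, 0.3473, 0.22168, 0.09516, -0.03173, -0.1585, -0.28463, -0.40961, -0.53295, -0.65414, -0.77269, -0.88813, -1.0, -1.10784, -1.21122, -1.30972, -1.40295, -1.49053, -1.57211, -1.64735, -1.71597, -1.77767, -1.83222, -1.87939, -1.91899, -1.95086, -1.97488, -1.99094, -1.99899] (distinct, 5 d.p.).
Lovász (edge-transitive): ϑ = −99·(-2*cos(pi/99))/((2)−(-2*cos(pi/99))) = 99*cos(pi/99)/(cos(pi/99) + 1).
Numerically 49.48753629.
49 ≤ 99*cos(pi/99)/(cos(pi/99) + 1) ≤ 50: both strict.

99*cos(pi/99)/(cos(pi/99) + 1)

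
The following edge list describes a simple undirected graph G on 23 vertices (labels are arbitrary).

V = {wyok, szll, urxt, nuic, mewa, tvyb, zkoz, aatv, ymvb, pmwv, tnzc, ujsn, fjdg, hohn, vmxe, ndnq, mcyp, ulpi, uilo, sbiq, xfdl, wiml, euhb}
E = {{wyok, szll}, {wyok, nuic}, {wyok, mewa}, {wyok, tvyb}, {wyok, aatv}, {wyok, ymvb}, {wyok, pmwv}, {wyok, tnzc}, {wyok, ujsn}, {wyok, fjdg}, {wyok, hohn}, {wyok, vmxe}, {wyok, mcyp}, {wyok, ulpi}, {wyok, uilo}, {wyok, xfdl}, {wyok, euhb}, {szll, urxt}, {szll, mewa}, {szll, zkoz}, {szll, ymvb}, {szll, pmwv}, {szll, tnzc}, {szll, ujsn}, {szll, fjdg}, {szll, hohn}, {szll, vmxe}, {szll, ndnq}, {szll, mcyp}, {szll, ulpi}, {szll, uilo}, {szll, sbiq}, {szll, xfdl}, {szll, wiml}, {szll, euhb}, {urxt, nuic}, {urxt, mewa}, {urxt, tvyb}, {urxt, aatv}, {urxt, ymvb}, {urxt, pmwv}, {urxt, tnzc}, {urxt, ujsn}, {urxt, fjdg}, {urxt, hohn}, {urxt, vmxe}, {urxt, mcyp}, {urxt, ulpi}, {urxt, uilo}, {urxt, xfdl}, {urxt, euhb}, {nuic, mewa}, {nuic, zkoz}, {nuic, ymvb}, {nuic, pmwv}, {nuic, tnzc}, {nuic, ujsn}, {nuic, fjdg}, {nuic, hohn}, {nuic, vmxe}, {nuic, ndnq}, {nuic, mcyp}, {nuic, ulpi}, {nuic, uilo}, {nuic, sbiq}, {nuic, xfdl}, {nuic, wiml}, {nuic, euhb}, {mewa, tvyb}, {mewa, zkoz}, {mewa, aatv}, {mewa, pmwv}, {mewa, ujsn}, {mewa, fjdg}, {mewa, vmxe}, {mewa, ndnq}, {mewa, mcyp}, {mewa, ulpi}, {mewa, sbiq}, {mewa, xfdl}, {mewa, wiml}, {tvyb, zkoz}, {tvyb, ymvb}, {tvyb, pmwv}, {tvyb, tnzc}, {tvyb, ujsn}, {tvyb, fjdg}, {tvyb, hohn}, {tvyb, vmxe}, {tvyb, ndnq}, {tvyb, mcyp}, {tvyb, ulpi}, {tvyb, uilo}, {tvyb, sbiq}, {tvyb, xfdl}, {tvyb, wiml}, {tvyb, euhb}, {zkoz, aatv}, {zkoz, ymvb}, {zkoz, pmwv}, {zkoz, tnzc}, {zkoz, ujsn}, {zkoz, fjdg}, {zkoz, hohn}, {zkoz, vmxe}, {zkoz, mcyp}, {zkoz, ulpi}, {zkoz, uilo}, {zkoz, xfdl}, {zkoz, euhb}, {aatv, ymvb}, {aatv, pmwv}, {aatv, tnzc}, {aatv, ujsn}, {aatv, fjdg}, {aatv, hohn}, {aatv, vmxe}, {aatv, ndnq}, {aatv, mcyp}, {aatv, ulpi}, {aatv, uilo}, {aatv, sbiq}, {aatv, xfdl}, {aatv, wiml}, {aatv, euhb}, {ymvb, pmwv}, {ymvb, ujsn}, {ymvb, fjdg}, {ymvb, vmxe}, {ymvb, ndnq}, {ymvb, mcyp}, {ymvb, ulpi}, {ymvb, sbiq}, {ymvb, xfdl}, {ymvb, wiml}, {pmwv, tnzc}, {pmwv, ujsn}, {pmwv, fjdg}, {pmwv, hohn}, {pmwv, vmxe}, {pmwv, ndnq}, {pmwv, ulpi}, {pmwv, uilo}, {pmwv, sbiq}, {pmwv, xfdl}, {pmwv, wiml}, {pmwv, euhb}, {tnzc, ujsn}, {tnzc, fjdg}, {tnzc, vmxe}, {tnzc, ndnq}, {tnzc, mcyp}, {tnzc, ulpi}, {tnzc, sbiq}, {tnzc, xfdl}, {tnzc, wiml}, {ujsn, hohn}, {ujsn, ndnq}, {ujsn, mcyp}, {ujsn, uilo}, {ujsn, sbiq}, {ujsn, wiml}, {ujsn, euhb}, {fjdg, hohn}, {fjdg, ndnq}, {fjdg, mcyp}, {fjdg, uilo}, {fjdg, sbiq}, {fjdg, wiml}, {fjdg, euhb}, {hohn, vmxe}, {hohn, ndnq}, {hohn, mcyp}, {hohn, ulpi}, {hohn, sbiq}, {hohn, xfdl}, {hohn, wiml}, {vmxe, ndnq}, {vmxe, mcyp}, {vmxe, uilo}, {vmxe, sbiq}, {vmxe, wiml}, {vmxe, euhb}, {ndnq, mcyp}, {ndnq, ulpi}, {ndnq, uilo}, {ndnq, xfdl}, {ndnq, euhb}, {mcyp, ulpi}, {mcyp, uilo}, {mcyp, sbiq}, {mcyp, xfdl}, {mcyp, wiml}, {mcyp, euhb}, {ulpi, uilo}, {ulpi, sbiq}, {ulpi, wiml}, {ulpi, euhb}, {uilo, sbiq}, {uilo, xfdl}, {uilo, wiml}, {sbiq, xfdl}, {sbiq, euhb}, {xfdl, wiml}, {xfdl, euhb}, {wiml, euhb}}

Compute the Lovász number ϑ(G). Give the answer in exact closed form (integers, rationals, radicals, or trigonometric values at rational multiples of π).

deg(tnzc) = 17; N(tnzc) = {wyok, szll, urxt, nuic, tvyb, zkoz, aatv, pmwv, ujsn, fjdg, vmxe, ndnq, mcyp, ulpi, sbiq, xfdl, wiml}.
Vertex pmwv has 21 neighbors: wyok, szll, urxt, nuic, mewa, tvyb, zkoz, aatv, ymvb, tnzc, ujsn, fjdg, hohn, vmxe, ndnq, ulpi, uilo, sbiq, xfdl, wiml, euhb.
N(ujsn) = {wyok, szll, urxt, nuic, mewa, tvyb, zkoz, aatv, ymvb, pmwv, tnzc, hohn, ndnq, mcyp, uilo, sbiq, wiml, euhb}, |N(ujsn)| = 18.
deg(ymvb) = 17; N(ymvb) = {wyok, szll, urxt, nuic, tvyb, zkoz, aatv, pmwv, ujsn, fjdg, vmxe, ndnq, mcyp, ulpi, sbiq, xfdl, wiml}.
K_{6,6,5,4,2} (perfect); ϑ(G) = α(G) = max{6,6,5,4,2} = 6.
Numerically 6.000000000.
6 ≤ 6 ≤ 6: collapsed.

6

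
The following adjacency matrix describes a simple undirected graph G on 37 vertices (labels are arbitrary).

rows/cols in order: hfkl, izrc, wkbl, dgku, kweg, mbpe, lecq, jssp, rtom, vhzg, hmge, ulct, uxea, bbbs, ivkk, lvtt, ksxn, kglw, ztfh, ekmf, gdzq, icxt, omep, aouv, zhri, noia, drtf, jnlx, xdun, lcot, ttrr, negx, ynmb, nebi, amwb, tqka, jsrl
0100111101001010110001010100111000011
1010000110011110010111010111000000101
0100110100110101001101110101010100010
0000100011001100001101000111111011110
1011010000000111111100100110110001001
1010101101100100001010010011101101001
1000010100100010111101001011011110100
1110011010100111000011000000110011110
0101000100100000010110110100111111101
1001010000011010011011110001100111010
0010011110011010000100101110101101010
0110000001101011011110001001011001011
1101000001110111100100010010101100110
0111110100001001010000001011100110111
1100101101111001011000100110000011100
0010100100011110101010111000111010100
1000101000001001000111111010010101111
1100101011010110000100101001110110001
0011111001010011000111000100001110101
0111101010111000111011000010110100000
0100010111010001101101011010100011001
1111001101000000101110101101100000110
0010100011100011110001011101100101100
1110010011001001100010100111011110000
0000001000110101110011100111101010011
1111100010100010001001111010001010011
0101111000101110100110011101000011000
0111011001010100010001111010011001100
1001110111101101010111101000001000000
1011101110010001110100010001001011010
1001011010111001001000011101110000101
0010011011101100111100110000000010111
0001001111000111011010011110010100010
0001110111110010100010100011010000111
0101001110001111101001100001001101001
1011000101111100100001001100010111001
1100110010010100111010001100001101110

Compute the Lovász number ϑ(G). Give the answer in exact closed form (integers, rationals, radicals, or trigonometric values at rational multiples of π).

sqrt(37)

deg(ttrr) = 18; N(ttrr) = {hfkl, dgku, mbpe, lecq, rtom, hmge, ulct, uxea, lvtt, ztfh, aouv, zhri, noia, jnlx, xdun, lcot, amwb, jsrl}.
N(gdzq) = {izrc, mbpe, jssp, rtom, vhzg, ulct, lvtt, ksxn, ztfh, ekmf, icxt, aouv, zhri, drtf, xdun, ynmb, nebi, jsrl}, |N(gdzq)| = 18.
Vertex drtf has 18 neighbors: izrc, dgku, kweg, mbpe, lecq, hmge, uxea, bbbs, ivkk, ksxn, ekmf, gdzq, aouv, zhri, noia, jnlx, ynmb, nebi.
N(lcot) = {hfkl, wkbl, dgku, kweg, lecq, jssp, rtom, ulct, lvtt, ksxn, kglw, ekmf, aouv, jnlx, ttrr, ynmb, nebi, tqka}, |N(lcot)| = 18.
Every vertex has degree 18 (N=37); Paley(37): SR with (k,λ,μ)=(18,8,9).
The 3 distinct eigenvalues: [18.0, 2.541381, -3.541381].
λ_max=18, λ_min=-sqrt(37)/2 - 1/2; ϑ = −37·λ_min/(λ_max−λ_min) = sqrt(37).
≈ 6.08276253 (to 8 d.p.).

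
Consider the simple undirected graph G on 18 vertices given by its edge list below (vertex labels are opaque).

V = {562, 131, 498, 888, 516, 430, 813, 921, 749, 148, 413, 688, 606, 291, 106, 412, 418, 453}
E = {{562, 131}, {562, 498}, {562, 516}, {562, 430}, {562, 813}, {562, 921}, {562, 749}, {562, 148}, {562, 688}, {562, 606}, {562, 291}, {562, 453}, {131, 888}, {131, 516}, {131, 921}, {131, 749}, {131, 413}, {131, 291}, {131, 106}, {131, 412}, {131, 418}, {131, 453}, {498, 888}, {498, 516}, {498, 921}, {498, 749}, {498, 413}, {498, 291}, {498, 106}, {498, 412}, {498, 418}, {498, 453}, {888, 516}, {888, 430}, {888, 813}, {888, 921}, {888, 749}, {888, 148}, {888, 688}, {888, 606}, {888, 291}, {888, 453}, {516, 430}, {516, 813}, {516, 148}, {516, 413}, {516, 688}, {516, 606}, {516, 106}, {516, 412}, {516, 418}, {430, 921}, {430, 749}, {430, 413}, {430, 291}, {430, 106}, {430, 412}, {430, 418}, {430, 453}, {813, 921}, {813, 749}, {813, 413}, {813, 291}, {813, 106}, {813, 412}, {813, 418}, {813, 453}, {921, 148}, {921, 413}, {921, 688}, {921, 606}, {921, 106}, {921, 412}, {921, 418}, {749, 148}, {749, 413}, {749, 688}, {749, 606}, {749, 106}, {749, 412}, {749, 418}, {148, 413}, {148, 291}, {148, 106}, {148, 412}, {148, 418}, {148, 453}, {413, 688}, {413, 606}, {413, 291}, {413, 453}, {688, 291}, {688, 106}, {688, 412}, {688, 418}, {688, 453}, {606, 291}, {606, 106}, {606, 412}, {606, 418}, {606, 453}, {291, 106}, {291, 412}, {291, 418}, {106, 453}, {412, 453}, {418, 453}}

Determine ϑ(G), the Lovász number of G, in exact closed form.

deg(888) = 12; N(888) = {131, 498, 516, 430, 813, 921, 749, 148, 688, 606, 291, 453}.
Vertex 606 has 11 neighbors: 562, 888, 516, 921, 749, 413, 291, 106, 412, 418, 453.
deg(412) = 12; N(412) = {131, 498, 516, 430, 813, 921, 749, 148, 688, 606, 291, 453}.
Vertex 291 has 13 neighbors: 562, 131, 498, 888, 430, 813, 148, 413, 688, 606, 106, 412, 418.
Complete multipartite on [7, 6, 5]: sandwich collapses at ϑ=7.
ϑ(G) ≈ 7.0000.
Check 7 ≤ 7 ≤ 7: collapsed.

7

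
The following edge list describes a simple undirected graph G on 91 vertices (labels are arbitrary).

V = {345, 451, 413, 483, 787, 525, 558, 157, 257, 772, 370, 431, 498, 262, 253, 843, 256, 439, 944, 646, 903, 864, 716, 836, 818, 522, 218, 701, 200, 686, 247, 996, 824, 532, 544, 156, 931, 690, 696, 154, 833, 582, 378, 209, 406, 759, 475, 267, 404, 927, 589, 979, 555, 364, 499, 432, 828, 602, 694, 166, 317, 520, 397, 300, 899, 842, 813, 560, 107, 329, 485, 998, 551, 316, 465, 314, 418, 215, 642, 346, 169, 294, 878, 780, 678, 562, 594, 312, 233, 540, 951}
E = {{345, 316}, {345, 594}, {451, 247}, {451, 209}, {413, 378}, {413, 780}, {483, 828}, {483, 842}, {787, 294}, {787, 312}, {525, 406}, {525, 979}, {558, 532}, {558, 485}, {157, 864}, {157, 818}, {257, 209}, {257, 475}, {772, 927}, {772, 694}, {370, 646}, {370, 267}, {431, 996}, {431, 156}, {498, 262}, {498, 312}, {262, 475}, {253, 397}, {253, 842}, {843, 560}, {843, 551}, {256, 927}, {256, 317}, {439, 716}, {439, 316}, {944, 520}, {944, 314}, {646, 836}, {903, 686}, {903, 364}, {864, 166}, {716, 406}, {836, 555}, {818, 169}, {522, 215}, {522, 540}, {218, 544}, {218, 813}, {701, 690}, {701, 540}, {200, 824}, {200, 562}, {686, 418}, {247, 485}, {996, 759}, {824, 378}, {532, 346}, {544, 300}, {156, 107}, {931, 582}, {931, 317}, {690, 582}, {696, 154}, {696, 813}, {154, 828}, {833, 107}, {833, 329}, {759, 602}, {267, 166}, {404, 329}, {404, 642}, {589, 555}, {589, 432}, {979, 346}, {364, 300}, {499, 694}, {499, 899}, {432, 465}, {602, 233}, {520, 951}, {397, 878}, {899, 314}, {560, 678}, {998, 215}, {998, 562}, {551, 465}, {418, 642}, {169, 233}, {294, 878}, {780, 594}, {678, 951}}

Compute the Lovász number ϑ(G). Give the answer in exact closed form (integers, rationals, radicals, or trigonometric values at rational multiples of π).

Vertex 931 has 2 neighbors: 582, 317.
Vertex 759 has 2 neighbors: 996, 602.
deg(247) = 2; N(247) = {451, 485}.
deg(828) = 2; N(828) = {483, 154}.
Every vertex has degree 2 (N=91); this is C_{91}, the 91-cycle.
A has 46 distinct eigenvalues ≈ [2.0, 1.9952, 1.981, 1.9572, 1.9242, 1.882, 1.8308, 1.7709, 1.7026, 1.6261, 1.5419, 1.4504, 1.3519, 1.247, 1.1361, 1.0199, 0.8987, 0.7733, 0.6442, 0.5121, 0.3775, 0.2411, 0.1035, -0.0345, -0.1724, -0.3095, -0.445, -0.5785, -0.7092, -0.8365, -0.9599, -1.0786, -1.1923, -1.3002, -1.402, -1.497, -1.585, -1.6653, -1.7378, -1.8019, -1.8575, -1.9042, -1.9419, -1.9703, -1.9893, -1.9988].
Lovász: ϑ = −91(-2*cos(pi/91))/(2+-(-1)*2*cos(pi/91)) = 91*cos(pi/91)/(cos(pi/91) + 1).
≈ 45.48644016 (to 8 d.p.).
α=45, χ(Ḡ)=46; ϑ=91*cos(pi/91)/(cos(pi/91) + 1) lies between (both strict).

91*cos(pi/91)/(cos(pi/91) + 1)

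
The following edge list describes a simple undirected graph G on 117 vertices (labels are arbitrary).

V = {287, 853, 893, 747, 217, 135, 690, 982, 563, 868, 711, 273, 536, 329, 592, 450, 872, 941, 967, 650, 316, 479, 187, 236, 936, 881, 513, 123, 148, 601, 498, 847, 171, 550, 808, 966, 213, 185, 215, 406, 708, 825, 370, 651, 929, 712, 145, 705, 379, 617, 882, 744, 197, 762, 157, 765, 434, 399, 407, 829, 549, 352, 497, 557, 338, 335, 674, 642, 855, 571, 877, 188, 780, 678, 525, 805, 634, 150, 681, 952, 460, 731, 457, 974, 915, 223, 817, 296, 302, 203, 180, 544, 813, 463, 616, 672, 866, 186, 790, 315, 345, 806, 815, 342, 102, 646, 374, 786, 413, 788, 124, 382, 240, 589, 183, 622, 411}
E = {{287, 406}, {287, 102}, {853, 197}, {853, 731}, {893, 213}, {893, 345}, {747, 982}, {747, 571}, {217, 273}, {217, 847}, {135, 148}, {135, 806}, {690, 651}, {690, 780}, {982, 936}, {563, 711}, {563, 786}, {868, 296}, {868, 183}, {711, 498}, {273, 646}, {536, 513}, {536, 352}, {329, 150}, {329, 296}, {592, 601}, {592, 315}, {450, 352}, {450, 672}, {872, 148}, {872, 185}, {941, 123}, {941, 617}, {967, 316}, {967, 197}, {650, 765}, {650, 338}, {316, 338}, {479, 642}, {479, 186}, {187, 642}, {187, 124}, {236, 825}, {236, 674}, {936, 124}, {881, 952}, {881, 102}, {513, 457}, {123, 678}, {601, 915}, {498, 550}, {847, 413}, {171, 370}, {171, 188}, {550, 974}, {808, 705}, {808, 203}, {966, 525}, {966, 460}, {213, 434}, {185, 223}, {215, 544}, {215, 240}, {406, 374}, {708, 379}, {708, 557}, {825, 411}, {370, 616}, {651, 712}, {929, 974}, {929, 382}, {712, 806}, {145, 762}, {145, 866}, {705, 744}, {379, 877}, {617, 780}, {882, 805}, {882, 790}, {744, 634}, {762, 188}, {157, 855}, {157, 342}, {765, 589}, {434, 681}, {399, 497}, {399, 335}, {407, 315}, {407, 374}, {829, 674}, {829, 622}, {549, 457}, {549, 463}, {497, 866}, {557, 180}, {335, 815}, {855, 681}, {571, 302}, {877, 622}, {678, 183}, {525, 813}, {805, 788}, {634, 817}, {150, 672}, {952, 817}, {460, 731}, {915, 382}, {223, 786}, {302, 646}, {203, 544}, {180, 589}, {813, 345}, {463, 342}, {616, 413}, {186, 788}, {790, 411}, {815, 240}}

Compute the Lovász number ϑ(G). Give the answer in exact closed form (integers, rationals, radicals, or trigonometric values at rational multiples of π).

117*cos(pi/117)/(cos(pi/117) + 1)

Vertex 690 has 2 neighbors: 651, 780.
Vertex 203 has 2 neighbors: 808, 544.
deg(882) = 2; N(882) = {805, 790}.
Vertex 550 has 2 neighbors: 498, 974.
2-regular, N=117; this is C_{117}, the 117-cycle.
Distinct eigenvalues (to 5 d.p.): [2.0, 1.99712, 1.98848, 1.9741, 1.95403, 1.92833, 1.89707, 1.86034, 1.81825, 1.77091, 1.71847, 1.66107, 1.59889, 1.53209, 1.46087, 1.38545, 1.30603, 1.22284, 1.13613, 1.04614, 0.95314, 0.85739, 0.75916, 0.65875, 0.55643, 0.45252, 0.3473, 0.24107, 0.13416, 0.02685, -0.08053, -0.18768, -0.29429, -0.40005, -0.50466, -0.60781, -0.70921, -0.80856, -0.90559, -1.0, -1.09153, -1.17991, -1.26489, -1.34622, -1.42367, -1.49702, -1.56605, -1.63057, -1.69038, -1.74532, -1.79523, -1.83996, -1.87939, -1.91339, -1.94188, -1.96478, -1.982, -1.99351, -1.99928].
With N=117: ϑ(G) = 117·(-(-1)*2*cos(pi/117))/(2−(-2*cos(pi/117))) = 117*cos(pi/117)/(cos(pi/117) + 1).
= 58.48945… (decimal).
α=58, χ(Ḡ)=59; ϑ=117*cos(pi/117)/(cos(pi/117) + 1) lies between (both strict).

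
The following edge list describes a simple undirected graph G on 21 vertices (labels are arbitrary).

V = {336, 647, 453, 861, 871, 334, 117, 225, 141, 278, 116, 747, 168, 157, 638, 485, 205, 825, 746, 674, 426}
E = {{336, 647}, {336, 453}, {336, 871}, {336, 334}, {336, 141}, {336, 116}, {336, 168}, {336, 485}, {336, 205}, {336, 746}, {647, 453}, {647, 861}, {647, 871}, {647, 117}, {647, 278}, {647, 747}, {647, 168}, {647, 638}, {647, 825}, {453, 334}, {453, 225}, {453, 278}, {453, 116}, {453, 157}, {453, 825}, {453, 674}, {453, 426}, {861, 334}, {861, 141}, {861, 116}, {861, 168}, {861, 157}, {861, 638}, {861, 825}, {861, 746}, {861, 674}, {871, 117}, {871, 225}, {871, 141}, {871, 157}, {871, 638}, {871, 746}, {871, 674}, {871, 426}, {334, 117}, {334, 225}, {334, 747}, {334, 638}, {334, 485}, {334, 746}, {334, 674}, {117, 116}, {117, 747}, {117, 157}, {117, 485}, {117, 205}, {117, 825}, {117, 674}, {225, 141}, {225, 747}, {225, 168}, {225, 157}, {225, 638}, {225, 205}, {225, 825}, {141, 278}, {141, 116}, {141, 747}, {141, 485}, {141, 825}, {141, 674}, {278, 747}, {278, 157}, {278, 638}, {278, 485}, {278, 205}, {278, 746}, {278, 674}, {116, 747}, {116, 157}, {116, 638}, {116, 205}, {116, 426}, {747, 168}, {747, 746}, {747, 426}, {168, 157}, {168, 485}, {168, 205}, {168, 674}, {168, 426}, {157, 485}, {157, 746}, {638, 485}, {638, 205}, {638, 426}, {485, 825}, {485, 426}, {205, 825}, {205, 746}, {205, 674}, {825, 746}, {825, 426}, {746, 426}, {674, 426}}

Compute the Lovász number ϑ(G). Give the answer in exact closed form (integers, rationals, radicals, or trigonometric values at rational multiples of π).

6

N(861) = {647, 334, 141, 116, 168, 157, 638, 825, 746, 674}, |N(861)| = 10.
N(747) = {647, 334, 117, 225, 141, 278, 116, 168, 746, 426}, |N(747)| = 10.
deg(336) = 10; N(336) = {647, 453, 871, 334, 141, 116, 168, 485, 205, 746}.
deg(205) = 10; N(205) = {336, 117, 225, 278, 116, 168, 638, 825, 746, 674}.
Regular of degree 10 on 21 vertices: Kneser K(7,2) on C(7,2)=21 vertices.
The 3 distinct eigenvalues: [10.0, 1.0, -4.0].
ϑ = −N·λ_min/(λ_max−λ_min) = −21·(-4)/(10−(-4)) = 6.
ϑ(G) ≈ 6.00000000.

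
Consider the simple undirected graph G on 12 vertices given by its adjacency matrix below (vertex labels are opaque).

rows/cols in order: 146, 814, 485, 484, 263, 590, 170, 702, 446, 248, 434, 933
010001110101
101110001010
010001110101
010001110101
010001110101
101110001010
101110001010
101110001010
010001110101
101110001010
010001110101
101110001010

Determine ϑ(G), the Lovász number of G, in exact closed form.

6

deg(170) = 6; N(170) = {146, 485, 484, 263, 446, 434}.
Vertex 933 has 6 neighbors: 146, 485, 484, 263, 446, 434.
deg(484) = 6; N(484) = {814, 590, 170, 702, 248, 933}.
deg(702) = 6; N(702) = {146, 485, 484, 263, 446, 434}.
Complete 2-partite, parts [6, 6]: perfect, ϑ = α = 6.
ϑ(G) ≈ 6.000000000.
Check 6 ≤ 6 ≤ 6: collapsed.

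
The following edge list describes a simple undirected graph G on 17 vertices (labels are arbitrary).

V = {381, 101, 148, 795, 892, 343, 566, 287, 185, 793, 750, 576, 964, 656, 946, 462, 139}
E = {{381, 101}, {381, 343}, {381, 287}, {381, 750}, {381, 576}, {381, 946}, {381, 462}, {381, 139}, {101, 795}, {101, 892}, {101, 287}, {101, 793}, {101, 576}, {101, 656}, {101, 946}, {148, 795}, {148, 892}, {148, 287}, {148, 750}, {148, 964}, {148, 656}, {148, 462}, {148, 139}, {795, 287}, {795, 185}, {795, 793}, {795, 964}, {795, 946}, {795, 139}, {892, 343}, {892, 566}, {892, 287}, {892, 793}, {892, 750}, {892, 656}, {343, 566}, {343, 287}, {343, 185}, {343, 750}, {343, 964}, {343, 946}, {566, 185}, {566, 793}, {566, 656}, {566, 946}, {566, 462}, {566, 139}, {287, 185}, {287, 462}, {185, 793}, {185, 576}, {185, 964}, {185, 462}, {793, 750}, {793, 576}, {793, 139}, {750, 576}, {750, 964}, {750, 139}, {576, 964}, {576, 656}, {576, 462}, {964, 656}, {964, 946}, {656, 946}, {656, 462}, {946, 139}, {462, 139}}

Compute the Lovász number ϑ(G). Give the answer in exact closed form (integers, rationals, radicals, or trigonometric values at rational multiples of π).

sqrt(17)

deg(139) = 8; N(139) = {381, 148, 795, 566, 793, 750, 946, 462}.
Vertex 793 has 8 neighbors: 101, 795, 892, 566, 185, 750, 576, 139.
deg(287) = 8; N(287) = {381, 101, 148, 795, 892, 343, 185, 462}.
Vertex 795 has 8 neighbors: 101, 148, 287, 185, 793, 964, 946, 139.
Regular of degree 8 on 17 vertices: Paley(17): SR with (k,λ,μ)=(8,3,4).
The 3 distinct eigenvalues: [8.0, 1.5616, -2.5616].
ϑ = −N·λ_min/(λ_max−λ_min) = −17·(-sqrt(17)/2 - 1/2)/(8−(-sqrt(17)/2 - 1/2)) = sqrt(17).
= 4.12310563… (decimal).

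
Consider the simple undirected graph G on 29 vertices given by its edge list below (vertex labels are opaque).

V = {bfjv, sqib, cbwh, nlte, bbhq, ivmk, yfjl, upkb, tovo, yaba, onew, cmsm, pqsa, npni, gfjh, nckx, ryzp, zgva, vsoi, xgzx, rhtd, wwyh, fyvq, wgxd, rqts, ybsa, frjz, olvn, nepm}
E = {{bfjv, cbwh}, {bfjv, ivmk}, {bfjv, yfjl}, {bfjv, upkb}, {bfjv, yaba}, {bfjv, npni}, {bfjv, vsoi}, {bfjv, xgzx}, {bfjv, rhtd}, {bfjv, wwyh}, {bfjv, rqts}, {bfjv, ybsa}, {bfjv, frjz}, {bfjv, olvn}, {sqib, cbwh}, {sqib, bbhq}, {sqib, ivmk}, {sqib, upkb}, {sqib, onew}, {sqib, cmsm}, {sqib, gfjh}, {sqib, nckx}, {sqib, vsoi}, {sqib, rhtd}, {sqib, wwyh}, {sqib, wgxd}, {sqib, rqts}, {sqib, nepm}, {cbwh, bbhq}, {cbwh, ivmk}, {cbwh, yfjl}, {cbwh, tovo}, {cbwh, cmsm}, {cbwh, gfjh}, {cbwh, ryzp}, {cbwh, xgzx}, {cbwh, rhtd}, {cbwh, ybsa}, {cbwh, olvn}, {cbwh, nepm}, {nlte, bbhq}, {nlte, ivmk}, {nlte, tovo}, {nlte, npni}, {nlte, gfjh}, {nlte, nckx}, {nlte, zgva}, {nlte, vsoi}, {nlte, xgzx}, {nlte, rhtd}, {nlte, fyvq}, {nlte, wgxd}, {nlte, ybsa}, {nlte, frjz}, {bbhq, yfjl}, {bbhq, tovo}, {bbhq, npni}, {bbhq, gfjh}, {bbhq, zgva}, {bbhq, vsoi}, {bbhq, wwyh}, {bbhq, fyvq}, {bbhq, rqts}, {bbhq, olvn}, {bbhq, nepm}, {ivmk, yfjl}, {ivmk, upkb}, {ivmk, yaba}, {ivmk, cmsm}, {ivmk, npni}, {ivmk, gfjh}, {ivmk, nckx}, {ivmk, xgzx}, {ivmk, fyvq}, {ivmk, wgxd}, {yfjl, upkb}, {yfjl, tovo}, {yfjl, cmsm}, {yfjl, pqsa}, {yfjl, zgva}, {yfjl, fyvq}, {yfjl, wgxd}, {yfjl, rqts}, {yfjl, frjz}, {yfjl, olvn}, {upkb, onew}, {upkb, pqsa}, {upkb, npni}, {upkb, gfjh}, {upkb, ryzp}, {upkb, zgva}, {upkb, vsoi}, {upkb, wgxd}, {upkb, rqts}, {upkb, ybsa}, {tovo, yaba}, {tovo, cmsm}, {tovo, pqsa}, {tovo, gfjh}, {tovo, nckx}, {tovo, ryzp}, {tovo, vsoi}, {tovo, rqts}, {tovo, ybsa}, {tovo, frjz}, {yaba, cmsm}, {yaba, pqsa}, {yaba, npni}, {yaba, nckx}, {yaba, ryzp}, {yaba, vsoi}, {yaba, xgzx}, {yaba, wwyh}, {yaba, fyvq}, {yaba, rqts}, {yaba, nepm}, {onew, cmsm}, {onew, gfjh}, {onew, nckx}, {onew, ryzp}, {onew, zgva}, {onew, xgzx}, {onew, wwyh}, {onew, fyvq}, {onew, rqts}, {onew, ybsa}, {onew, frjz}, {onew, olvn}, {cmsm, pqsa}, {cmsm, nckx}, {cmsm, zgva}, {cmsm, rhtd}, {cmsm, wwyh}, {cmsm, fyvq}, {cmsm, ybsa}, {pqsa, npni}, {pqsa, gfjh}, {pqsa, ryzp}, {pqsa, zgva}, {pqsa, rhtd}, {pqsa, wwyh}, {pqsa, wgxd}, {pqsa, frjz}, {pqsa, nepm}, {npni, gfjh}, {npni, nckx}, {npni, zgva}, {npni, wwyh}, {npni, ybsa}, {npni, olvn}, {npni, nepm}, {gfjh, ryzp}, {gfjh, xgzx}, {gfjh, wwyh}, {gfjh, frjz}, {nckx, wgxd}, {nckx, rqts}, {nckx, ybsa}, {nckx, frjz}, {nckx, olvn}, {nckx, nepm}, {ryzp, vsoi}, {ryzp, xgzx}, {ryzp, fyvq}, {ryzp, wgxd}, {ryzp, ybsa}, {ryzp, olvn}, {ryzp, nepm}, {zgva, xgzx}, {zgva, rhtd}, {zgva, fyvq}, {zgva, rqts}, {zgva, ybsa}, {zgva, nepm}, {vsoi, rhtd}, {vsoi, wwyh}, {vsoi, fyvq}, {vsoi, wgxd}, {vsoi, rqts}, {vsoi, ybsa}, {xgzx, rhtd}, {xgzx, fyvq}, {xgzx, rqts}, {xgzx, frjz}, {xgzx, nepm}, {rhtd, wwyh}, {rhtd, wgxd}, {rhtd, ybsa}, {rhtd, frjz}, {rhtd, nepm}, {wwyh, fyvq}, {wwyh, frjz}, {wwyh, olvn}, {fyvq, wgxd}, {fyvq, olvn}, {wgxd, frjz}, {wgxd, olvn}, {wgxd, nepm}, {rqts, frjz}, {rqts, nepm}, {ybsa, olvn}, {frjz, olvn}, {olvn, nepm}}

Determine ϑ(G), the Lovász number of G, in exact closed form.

Vertex rhtd has 14 neighbors: bfjv, sqib, cbwh, nlte, cmsm, pqsa, zgva, vsoi, xgzx, wwyh, wgxd, ybsa, frjz, nepm.
Vertex zgva has 14 neighbors: nlte, bbhq, yfjl, upkb, onew, cmsm, pqsa, npni, xgzx, rhtd, fyvq, rqts, ybsa, nepm.
Vertex ybsa has 14 neighbors: bfjv, cbwh, nlte, upkb, tovo, onew, cmsm, npni, nckx, ryzp, zgva, vsoi, rhtd, olvn.
deg(rqts) = 14; N(rqts) = {bfjv, sqib, bbhq, yfjl, upkb, tovo, yaba, onew, nckx, zgva, vsoi, xgzx, frjz, nepm}.
Every vertex has degree 14 (N=29); Paley(29): SR with (k,λ,μ)=(14,6,7).
Distinct eigenvalues (to 3 d.p.): [14.0, 2.193, -3.193].
ϑ = −N·λ_min/(λ_max−λ_min) = −29·(-sqrt(29)/2 - 1/2)/(14−(-sqrt(29)/2 - 1/2)) = sqrt(29).
= 5.3851648… (decimal).

sqrt(29)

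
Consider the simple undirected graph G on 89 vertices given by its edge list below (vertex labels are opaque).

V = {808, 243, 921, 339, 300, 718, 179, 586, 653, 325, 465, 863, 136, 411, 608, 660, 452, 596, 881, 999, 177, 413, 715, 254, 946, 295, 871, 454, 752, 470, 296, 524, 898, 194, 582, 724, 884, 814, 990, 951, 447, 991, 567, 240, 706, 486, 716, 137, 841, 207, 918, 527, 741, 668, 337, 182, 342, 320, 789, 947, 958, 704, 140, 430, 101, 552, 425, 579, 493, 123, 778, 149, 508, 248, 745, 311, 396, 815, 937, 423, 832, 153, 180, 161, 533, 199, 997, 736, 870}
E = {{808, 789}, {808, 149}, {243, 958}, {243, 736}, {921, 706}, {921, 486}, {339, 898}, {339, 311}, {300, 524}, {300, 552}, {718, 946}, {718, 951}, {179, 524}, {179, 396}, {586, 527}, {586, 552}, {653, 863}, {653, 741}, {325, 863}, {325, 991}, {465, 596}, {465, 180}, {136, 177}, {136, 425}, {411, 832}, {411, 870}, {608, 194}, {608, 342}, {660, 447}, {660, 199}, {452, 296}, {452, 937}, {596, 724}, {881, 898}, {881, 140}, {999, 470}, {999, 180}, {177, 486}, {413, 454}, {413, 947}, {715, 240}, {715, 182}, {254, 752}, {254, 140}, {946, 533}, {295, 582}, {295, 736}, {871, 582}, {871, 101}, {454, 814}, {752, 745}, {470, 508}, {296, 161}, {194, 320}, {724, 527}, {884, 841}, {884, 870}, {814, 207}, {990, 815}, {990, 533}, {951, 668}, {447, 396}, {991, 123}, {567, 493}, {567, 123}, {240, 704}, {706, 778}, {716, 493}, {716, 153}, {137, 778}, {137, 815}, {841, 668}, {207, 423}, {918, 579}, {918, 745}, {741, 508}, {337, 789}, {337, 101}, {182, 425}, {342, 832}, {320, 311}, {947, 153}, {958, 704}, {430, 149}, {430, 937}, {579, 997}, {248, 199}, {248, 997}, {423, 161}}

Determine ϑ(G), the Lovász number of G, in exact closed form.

89*cos(pi/89)/(cos(pi/89) + 1)

Vertex 101 has 2 neighbors: 871, 337.
Vertex 586 has 2 neighbors: 527, 552.
deg(447) = 2; N(447) = {660, 396}.
N(311) = {339, 320}, |N(311)| = 2.
89-vertex 2-regular graph: a single 89-cycle (edge-transitive).
spec(A) ≈ [2.0, 1.99502, 1.9801, 1.95531, 1.92078, 1.87669, 1.82324, 1.76071, 1.68941, 1.60969, 1.52196, 1.42664, 1.32421, 1.21519, 1.10011, 0.97955, 0.85411, 0.72442, 0.59112, 0.45487, 0.31635, 0.17626, 0.0353, -0.10585, -0.24646, -0.38585, -0.52332, -0.65818, -0.78976, -0.9174, -1.04048, -1.15837, -1.27049, -1.37628, -1.47522, -1.5668, -1.65058, -1.72614, -1.79309, -1.85112, -1.89992, -1.93926, -1.96893, -1.9888, -1.99875] (distinct, 5 d.p.).
ϑ = −N·λ_min/(λ_max−λ_min) = −89·(-2*cos(pi/89))/(2−(-2*cos(pi/89))) = 89*cos(pi/89)/(cos(pi/89) + 1).
≈ 44.486135317 (to 9 d.p.).
α=44, χ(Ḡ)=45; ϑ=89*cos(pi/89)/(cos(pi/89) + 1) lies between (both strict).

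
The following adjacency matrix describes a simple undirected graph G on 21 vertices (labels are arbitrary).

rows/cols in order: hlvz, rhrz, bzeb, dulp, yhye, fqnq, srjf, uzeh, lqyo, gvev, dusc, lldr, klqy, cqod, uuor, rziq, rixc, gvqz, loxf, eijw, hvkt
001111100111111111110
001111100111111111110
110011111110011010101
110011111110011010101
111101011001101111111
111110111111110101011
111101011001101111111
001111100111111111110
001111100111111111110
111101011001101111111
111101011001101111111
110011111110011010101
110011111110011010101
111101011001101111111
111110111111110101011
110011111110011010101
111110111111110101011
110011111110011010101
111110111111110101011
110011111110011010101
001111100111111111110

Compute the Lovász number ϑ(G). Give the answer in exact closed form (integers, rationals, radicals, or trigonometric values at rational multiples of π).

7

deg(srjf) = 16; N(srjf) = {hlvz, rhrz, bzeb, dulp, fqnq, uzeh, lqyo, lldr, klqy, uuor, rziq, rixc, gvqz, loxf, eijw, hvkt}.
deg(lldr) = 14; N(lldr) = {hlvz, rhrz, yhye, fqnq, srjf, uzeh, lqyo, gvev, dusc, cqod, uuor, rixc, loxf, hvkt}.
N(hlvz) = {bzeb, dulp, yhye, fqnq, srjf, gvev, dusc, lldr, klqy, cqod, uuor, rziq, rixc, gvqz, loxf, eijw}, |N(hlvz)| = 16.
deg(yhye) = 16; N(yhye) = {hlvz, rhrz, bzeb, dulp, fqnq, uzeh, lqyo, lldr, klqy, uuor, rziq, rixc, gvqz, loxf, eijw, hvkt}.
4 parts of sizes [7, 5, 5, 4]; α(G) = 7 = ϑ (perfect).
= 7.00000000… (decimal).
7 ≤ 7 ≤ 7: collapsed.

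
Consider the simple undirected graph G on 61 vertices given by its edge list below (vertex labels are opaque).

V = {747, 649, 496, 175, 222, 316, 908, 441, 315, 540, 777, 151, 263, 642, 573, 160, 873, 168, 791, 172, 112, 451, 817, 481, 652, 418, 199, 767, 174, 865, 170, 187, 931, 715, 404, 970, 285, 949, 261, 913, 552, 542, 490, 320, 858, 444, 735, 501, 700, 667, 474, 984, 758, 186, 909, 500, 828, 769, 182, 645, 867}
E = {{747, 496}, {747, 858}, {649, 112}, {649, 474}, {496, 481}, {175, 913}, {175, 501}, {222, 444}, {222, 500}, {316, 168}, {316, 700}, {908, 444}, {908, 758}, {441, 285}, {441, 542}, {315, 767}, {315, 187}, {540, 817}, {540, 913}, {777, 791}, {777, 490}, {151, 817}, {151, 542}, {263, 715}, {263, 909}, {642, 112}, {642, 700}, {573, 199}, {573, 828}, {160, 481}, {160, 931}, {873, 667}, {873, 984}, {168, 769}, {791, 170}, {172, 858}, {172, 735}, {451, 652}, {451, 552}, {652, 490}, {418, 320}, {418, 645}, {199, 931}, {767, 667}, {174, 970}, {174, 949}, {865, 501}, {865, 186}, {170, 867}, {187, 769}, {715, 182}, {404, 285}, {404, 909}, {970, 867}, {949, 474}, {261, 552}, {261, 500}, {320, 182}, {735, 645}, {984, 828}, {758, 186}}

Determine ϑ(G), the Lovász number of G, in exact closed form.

61*cos(pi/61)/(cos(pi/61) + 1)

Vertex 667 has 2 neighbors: 873, 767.
Vertex 187 has 2 neighbors: 315, 769.
deg(747) = 2; N(747) = {496, 858}.
N(496) = {747, 481}, |N(496)| = 2.
Regular of degree 2 on 61 vertices: connected 2-regular on 61 ⇒ C_{61}.
Distinct eigenvalues (to 5 d.p.): [2.0, 1.9894, 1.95771, 1.90527, 1.83263, 1.74057, 1.63006, 1.50226, 1.35855, 1.20043, 1.02959, 0.84783, 0.65708, 0.45938, 0.2568, 0.0515, -0.15435, -0.35856, -0.55897, -0.75346, -0.93995, -1.11649, -1.28119, -1.4323, -1.56824, -1.68755, -1.78897, -1.87143, -1.93406, -1.97618, -1.99735].
ϑ = −N·λ_min/(λ_max−λ_min) = −61·(-2*cos(pi/61))/(2−(-2*cos(pi/61))) = 61*cos(pi/61)/(cos(pi/61) + 1).
ϑ(G) ≈ 30.479766457.
30 ≤ 61*cos(pi/61)/(cos(pi/61) + 1) ≤ 31: both strict.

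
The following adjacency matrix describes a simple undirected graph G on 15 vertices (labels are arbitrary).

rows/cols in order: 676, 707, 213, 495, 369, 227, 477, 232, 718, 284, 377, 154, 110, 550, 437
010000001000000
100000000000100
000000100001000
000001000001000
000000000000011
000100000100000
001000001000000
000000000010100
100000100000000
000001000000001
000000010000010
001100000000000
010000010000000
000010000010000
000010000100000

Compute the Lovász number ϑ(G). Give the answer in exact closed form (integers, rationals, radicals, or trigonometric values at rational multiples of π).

N(232) = {377, 110}, |N(232)| = 2.
Vertex 377 has 2 neighbors: 232, 550.
deg(110) = 2; N(110) = {707, 232}.
Vertex 154 has 2 neighbors: 213, 495.
Regular of degree 2 on 15 vertices: this is C_{15}, the 15-cycle.
spec(A) ≈ [2.0, 1.82709, 1.33826, 0.61803, -0.20906, -1.0, -1.61803, -1.9563] (distinct, 5 d.p.).
−15·(-2*cos(pi/15)) / ((2)−(-2*cos(pi/15))) = 15*cos(pi/15)/(cos(pi/15) + 1) = ϑ(G).
ϑ(G) ≈ 7.41715.
Check 7 ≤ 15*cos(pi/15)/(cos(pi/15) + 1) ≤ 8: both strict.

15*cos(pi/15)/(cos(pi/15) + 1)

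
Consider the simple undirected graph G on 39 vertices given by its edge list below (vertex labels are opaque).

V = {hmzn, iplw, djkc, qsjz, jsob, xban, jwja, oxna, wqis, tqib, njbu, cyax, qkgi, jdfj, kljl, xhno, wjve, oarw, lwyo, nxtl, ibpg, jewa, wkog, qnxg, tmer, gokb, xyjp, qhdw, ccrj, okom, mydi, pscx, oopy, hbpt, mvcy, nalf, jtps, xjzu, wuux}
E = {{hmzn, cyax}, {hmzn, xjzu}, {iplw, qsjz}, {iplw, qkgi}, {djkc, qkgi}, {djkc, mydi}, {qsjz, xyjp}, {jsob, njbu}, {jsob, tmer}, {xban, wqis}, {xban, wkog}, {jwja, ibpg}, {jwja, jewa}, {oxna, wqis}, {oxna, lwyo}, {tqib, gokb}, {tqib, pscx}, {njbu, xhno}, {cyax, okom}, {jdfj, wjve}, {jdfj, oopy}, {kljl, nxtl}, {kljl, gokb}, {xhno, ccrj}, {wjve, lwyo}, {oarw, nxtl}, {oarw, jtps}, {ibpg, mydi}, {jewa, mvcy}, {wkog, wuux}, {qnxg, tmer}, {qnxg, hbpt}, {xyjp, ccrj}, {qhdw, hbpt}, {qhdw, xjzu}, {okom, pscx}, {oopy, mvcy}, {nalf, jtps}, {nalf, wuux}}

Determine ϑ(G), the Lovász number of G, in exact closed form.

39*cos(pi/39)/(cos(pi/39) + 1)

Vertex jtps has 2 neighbors: oarw, nalf.
N(qkgi) = {iplw, djkc}, |N(qkgi)| = 2.
N(xban) = {wqis, wkog}, |N(xban)| = 2.
deg(ccrj) = 2; N(ccrj) = {xhno, xyjp}.
deg(v) = 2 for all v (|V|=39); the odd cycle C_{39}.
spec(A) ≈ [2.0, 1.974, 1.897, 1.771, 1.599, 1.385, 1.136, 0.857, 0.556, 0.241, -0.081, -0.4, -0.709, -1.0, -1.265, -1.497, -1.69, -1.84, -1.942, -1.994] (distinct, 3 d.p.).
−39·(-2*cos(pi/39)) / ((2)−(-2*cos(pi/39))) = 39*cos(pi/39)/(cos(pi/39) + 1) = ϑ(G).
= 19.4683… (decimal).
α=19, χ(Ḡ)=20; ϑ=39*cos(pi/39)/(cos(pi/39) + 1) lies between (both strict).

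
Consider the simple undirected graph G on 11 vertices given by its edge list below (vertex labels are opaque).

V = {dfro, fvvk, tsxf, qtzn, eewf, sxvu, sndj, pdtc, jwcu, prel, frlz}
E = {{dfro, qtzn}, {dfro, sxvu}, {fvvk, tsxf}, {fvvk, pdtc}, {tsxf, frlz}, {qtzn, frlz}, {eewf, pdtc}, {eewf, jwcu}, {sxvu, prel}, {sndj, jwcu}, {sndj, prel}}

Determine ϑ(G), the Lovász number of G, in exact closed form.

Vertex dfro has 2 neighbors: qtzn, sxvu.
deg(fvvk) = 2; N(fvvk) = {tsxf, pdtc}.
deg(sxvu) = 2; N(sxvu) = {dfro, prel}.
N(prel) = {sxvu, sndj}, |N(prel)| = 2.
2-regular, N=11; this is C_{11}, the 11-cycle.
The 6 distinct eigenvalues: [2.0, 1.682507, 0.83083, -0.28463, -1.309721, -1.918986].
Lovász: ϑ = −11(-2*cos(pi/11))/(2+-(-1)*2*cos(pi/11)) = 11*cos(pi/11)/(cos(pi/11) + 1).
= 5.3863… (decimal).
Sandwich: α(G)=5 ≤ ϑ(G)=11*cos(pi/11)/(cos(pi/11) + 1) ≤ χ(Ḡ)=6 (both strict).

11*cos(pi/11)/(cos(pi/11) + 1)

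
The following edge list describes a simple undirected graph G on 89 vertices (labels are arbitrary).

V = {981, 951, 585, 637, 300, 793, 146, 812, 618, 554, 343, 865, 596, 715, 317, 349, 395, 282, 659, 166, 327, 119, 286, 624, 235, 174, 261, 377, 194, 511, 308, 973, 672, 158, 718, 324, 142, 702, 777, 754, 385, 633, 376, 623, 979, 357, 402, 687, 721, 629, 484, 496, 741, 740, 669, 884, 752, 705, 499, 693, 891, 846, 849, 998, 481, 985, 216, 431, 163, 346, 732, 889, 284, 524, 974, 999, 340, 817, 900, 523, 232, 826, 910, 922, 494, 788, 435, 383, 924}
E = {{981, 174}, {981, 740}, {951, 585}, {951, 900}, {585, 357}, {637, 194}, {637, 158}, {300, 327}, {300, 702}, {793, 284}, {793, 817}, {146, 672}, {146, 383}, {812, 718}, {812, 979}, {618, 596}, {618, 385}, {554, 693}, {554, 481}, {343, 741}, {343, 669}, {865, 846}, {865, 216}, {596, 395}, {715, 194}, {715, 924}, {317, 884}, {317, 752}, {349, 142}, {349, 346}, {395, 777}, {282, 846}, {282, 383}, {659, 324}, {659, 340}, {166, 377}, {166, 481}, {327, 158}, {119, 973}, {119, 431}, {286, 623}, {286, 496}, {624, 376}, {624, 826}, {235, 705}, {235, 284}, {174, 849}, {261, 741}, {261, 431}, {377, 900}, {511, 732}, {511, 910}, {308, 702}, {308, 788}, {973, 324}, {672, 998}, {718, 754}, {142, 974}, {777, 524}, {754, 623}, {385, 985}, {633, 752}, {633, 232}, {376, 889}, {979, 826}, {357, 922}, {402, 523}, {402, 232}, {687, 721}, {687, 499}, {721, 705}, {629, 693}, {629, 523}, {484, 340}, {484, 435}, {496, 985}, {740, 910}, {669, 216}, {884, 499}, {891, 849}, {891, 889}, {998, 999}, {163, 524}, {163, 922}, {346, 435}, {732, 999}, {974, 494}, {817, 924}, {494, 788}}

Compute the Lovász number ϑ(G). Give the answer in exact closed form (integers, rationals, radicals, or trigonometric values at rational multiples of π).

deg(317) = 2; N(317) = {884, 752}.
N(702) = {300, 308}, |N(702)| = 2.
N(346) = {349, 435}, |N(346)| = 2.
Vertex 754 has 2 neighbors: 718, 623.
89-vertex 2-regular graph: the odd cycle C_{89}.
Distinct eigenvalues (to 3 d.p.): [2.0, 1.995, 1.98, 1.955, 1.921, 1.877, 1.823, 1.761, 1.689, 1.61, 1.522, 1.427, 1.324, 1.215, 1.1, 0.98, 0.854, 0.724, 0.591, 0.455, 0.316, 0.176, 0.035, -0.106, -0.246, -0.386, -0.523, -0.658, -0.79, -0.917, -1.04, -1.158, -1.27, -1.376, -1.475, -1.567, -1.651, -1.726, -1.793, -1.851, -1.9, -1.939, -1.969, -1.989, -1.999].
With N=89: ϑ(G) = 89·(-(-1)*2*cos(pi/89))/(2−(-2*cos(pi/89))) = 89*cos(pi/89)/(cos(pi/89) + 1).
≈ 44.4861353 (to 7 d.p.).
Lovász sandwich 44 ≤ 89*cos(pi/89)/(cos(pi/89) + 1) ≤ 45: both strict.

89*cos(pi/89)/(cos(pi/89) + 1)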